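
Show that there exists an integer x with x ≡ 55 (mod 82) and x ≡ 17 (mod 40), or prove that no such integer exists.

x = 137

The moduli are not coprime: gcd(82, 40) = 2. Compatibility requires 2 ∣ (17 − 55) = -38, which holds, so solutions exist.
List candidates x ≡ 55 (mod 82): 55, 137. Modulo 40 these are 15, 17; 137 gives 17 as required.
Indeed 137 ≡ 55 (mod 82) and 137 ≡ 17 (mod 40).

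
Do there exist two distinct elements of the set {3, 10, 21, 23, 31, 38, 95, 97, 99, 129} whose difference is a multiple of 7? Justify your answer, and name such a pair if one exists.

Yes: 3 and 10.

3 mod 7 = 3 and 10 mod 7 = 3, so 10 − 3 = 7 = 1·7.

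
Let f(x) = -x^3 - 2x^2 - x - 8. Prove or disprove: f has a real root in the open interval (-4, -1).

Such a root exists.

f(-4) = 28 and f(-1) = -8, which have opposite signs.
f is continuous everywhere (it is a polynomial), in particular on [-4, -1].
By the Intermediate Value Theorem, f takes the value 0 somewhere in the open interval.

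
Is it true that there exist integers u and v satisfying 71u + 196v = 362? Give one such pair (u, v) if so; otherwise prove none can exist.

u = 110, v = -38

Since gcd(71, 196) = 1, every integer is an integer combination of 71 and 196.
Run the Euclidean algorithm on 196 and 71: 196 = 2·71 + 54, 71 = 1·54 + 17, 54 = 3·17 + 3, 17 = 5·3 + 2, 3 = 1·2 + 1, 2 = 2·1 + 0.
Working back up the chain: 1 = 3 − 1·2 = 3 − (17 − 5·3) = −17 + 6·3 = −17 + 6·(54 − 3·17) = 6·54 − 19·17 = 6·54 − 19·(71 − 1·54) = −19·71 + 25·54 = −19·71 + 25·(196 − 2·71) = 25·196 − 69·71. So 71·(-69) + 196·25 = 1.
Scaling by 362 gives the particular solution (u, v) = (-24978, 9050).
The general solution is u = -24978 + 196k, v = 9050 − 71k; taking k = 128 gives the smaller pair u = 110, v = -38.
Check: 71·110 + 196·(-38) = 7810 − 7448 = 362. ✓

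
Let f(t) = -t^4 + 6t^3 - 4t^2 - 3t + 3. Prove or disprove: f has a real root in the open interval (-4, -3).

The endpoint values f(-4) = -689 and f(-3) = -267 are both negative. Claim: f(t) < 0 for every t in (-4, -3).
Shift to the endpoint -3: with t = -3 − u (0 < u < 1), one computes f(-3 − u) = -u^4 - 18u^3 - 112u^2 - 291u - 267.
The nonzero coefficients here are all negative, so for u > 0 every term is negative (or zero), and the constant term -267 is strictly negative.
Therefore f(t) < 0 throughout (-4, -3), and f has no zero there.

No.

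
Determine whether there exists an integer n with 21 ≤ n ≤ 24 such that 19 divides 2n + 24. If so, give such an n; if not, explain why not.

The values of 2n + 24 for n = 21, 22, 23, 24 are 66, 68, 70, 72; reduced mod 19 these are 9, 11, 13, 15.
None is 0, so 19 never divides 2n + 24 on this range.

No such integer n in that range exists.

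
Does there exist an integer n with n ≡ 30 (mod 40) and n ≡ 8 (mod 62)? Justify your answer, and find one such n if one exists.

n = 70

The moduli are not coprime: gcd(40, 62) = 2. Compatibility requires 2 ∣ (8 − 30) = -22, which holds, so solutions exist.
The integers ≡ 30 (mod 40) are 30, 70, …; their remainders mod 62 are 30, 8, so n = 70 is the first that is ≡ 8 (mod 62).
Indeed 70 ≡ 30 (mod 40) and 70 ≡ 8 (mod 62).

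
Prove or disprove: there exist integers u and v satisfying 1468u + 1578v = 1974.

Since gcd(1468, 1578) = 2 and 1974 = 2·987, Bézout's identity guarantees a solution.
Dividing through by 2 reduces the equation to 734u + 789v = 987.
Euclidean algorithm: 789 = 1·734 + 55, 734 = 13·55 + 19, 55 = 2·19 + 17, 19 = 1·17 + 2, 17 = 8·2 + 1, 2 = 2·1 + 0.
Back-substituting, 1 = 17 − 8·2 = 17 − 8·(19 − 1·17) = −8·19 + 9·17 = −8·19 + 9·(55 − 2·19) = 9·55 − 26·19 = 9·55 − 26·(734 − 13·55) = −26·734 + 347·55 = −26·734 + 347·(789 − 1·734) = 347·789 − 373·734; that is, 734·(-373) + 789·347 = 1.
Multiplying through by 987: u = (-373)·987 = -368151, v = 347·987 = 342489 is a solution.
The general solution is u = -368151 + 789k, v = 342489 − 734k; taking k = 467 gives the smaller pair u = 312, v = -289.
Check: 1468·312 + 1578·(-289) = 458016 − 456042 = 1974. ✓

u = 312, v = -289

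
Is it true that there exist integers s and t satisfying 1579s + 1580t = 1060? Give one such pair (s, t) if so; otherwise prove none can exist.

1579 and 1580 are coprime, so 1579s + 1580t ranges over all of ℤ.
Euclidean algorithm: 1580 = 1·1579 + 1, 1579 = 1579·1 + 0.
Back-substituting, 1 = 1580 − 1·1579; that is, 1579·(-1) + 1580·1 = 1.
Multiplying through by 1060: s = (-1)·1060 = -1060, t = 1·1060 = 1060 is a solution.
Adding 1·1580 to s and subtracting 1·1579 from t gives the tidier solution (520, -519).
Check: 1579·520 + 1580·(-519) = 821080 − 820020 = 1060. ✓

s = 520, t = -519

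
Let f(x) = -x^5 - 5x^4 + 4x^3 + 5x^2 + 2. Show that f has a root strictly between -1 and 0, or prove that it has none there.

Yes, f has a root in the interval.

f(-1) = -1 and f(0) = 2, which have opposite signs.
f is continuous everywhere (it is a polynomial), in particular on [-1, 0].
By the Intermediate Value Theorem f must vanish at some point of (-1, 0).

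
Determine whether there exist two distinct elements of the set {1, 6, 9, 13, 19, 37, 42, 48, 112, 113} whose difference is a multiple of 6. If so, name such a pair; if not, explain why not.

1 mod 6 = 1 and 13 mod 6 = 1, so 13 − 1 = 12 = 2·6.

The pair (1, 13) works.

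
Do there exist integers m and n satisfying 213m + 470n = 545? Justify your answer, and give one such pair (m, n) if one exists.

213 and 470 are coprime, so 213m + 470n ranges over all of ℤ.
Euclidean algorithm: 470 = 2·213 + 44, 213 = 4·44 + 37, 44 = 1·37 + 7, 37 = 5·7 + 2, 7 = 3·2 + 1, 2 = 2·1 + 0.
Unwinding: 1 = 7 − 3·2 = 7 − 3·(37 − 5·7) = −3·37 + 16·7 = −3·37 + 16·(44 − 1·37) = 16·44 − 19·37 = 16·44 − 19·(213 − 4·44) = −19·213 + 92·44 = −19·213 + 92·(470 − 2·213) = 92·470 − 203·213, i.e. 213·(-203) + 470·92 = 1.
Scaling by 545 gives the particular solution (m, n) = (-110635, 50140).
The general solution is m = -110635 + 470k, n = 50140 − 213k; taking k = 236 gives the smaller pair m = 285, n = -128.
Check: 213·285 + 470·(-128) = 60705 − 60160 = 545. ✓

m = 285, n = -128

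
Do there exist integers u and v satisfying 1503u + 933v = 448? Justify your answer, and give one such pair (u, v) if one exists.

No such integers exist.

gcd(1503, 933) = 3, so every integer of the form 1503u + 933v is a multiple of 3.
However 448 leaves remainder 1 on division by 3.
Hence no integers u, v satisfy the equation.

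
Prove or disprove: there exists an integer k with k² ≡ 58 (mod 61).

k = 34 works: 34² = 1156, and 1156 − 58 = 1098 = 18·61.

k = 34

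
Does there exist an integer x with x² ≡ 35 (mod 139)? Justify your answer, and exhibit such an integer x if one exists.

x = 69

Take x = 69. Then 69² = 4761 = 34·139 + 35, so 69² ≡ 35 (mod 139).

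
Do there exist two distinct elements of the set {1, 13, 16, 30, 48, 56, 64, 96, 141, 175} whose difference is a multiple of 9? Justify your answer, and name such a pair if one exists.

1 mod 9 = 1 and 64 mod 9 = 1, so 64 − 1 = 63 = 7·9.

1 and 64 are such a pair.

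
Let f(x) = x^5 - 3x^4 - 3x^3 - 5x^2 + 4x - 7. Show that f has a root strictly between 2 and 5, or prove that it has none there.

Yes, f has a root in the interval.

f(2) = -59 and f(5) = 763, which have opposite signs.
Since f is a polynomial it is continuous on [2, 5].
By the Intermediate Value Theorem, f takes the value 0 somewhere in the open interval.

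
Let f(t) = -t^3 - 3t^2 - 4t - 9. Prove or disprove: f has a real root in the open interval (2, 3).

Evaluate at the endpoints: f(2) = -37, f(3) = -75 — same sign (negative).
The derivative f'(t) = -3t^2 - 6t - 4 is a quadratic with discriminant (-6)² − 4·(-3)·(-4) = -12 < 0; it never vanishes, so it is always negative (sign of the leading coefficient).
So f is strictly decreasing; between 2 and 3 its values lie between f(2) = -37 and f(3) = -75, all negative. Therefore f has no root in (2, 3).

f has no root in that interval.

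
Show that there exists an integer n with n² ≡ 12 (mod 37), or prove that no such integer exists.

n = 7

Take n = 7. Then 7² = 49 = 1·37 + 12, so 7² ≡ 12 (mod 37).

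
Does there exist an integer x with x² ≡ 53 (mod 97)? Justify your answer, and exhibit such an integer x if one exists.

Take x = 21. Then 21² = 441 = 4·97 + 53, so 21² ≡ 53 (mod 97).

x = 21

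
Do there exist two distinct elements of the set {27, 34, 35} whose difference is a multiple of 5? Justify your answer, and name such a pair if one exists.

Residues mod 5: 27↦2, 34↦4, 35↦0.
All 3 residues are distinct, so no two elements differ by a multiple of 5.

There is no such pair.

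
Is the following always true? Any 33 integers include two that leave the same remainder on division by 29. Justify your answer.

Each integer lies in one of the 29 residue classes modulo 29.
With 33 integers and only 29 classes, the pigeonhole principle forces two of them, say a and b, into the same class.
So a and b have equal remainders mod 29, which is exactly what was to be shown.

Yes.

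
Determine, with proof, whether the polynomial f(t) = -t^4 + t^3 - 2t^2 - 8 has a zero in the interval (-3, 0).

f(-3) = -134 and f(0) = -8, both negative, so a sign-change argument is unavailable; we show f keeps this sign on the whole interval.
Shift to the endpoint 0: with t = −u (0 < u < 3), one computes f(−u) = -u^4 - u^3 - 2u^2 - 8.
The nonzero coefficients here are all negative, so for u > 0 every term is negative (or zero), and the constant term -8 is strictly negative.
Therefore f(t) < 0 throughout (-3, 0), and f has no zero there.

No.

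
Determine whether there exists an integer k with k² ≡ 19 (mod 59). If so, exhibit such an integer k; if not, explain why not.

k = 14

Take k = 14. Then 14² = 196 = 3·59 + 19, so 14² ≡ 19 (mod 59).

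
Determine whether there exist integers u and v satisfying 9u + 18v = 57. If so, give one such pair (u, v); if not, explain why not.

No such integers exist.

gcd(9, 18) = 9, so every integer of the form 9u + 18v is a multiple of 9.
However 57 leaves remainder 3 on division by 9.
Therefore 9u + 18v = 57 has no solution in integers.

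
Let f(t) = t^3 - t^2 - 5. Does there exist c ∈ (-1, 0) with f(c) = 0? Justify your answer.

f has no root in that interval.

The endpoint values f(-1) = -7 and f(0) = -5 are both negative. Claim: f(t) < 0 for every t in (-1, 0).
Shift to the endpoint 0: with t = −u (0 < u < 1), one computes f(−u) = -u^3 - u^2 - 5.
The nonzero coefficients here are all negative, so for u > 0 every term is negative (or zero), and the constant term -5 is strictly negative.
So f is strictly negative on (-1, 0); no root exists in the interval.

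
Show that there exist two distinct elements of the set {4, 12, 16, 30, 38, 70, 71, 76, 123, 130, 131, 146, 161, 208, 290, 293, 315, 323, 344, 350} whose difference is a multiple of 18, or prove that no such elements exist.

Reduce each element mod 18: 4↦4, 12↦12, 16↦16, 30↦12, 38↦2, 70↦16, 71↦17, 76↦4, 123↦15, 130↦4, 131↦5, 146↦2, 161↦17, 208↦10, 290↦2, 293↦5, 315↦9, 323↦17, 344↦2, 350↦8. The residue 4 repeats (at 4 and 76), and 76 − 4 = 72 = 4·18.

4 and 76 are such a pair.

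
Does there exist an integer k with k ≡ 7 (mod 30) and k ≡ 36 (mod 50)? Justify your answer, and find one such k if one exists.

Reduce both congruences modulo 10, which divides 30 and 50: they say k ≡ 7 (mod 10) and k ≡ 36 (mod 10).
But 7 mod 10 = 7 while 36 mod 10 = 6, a contradiction.
Therefore no such k exists.

There is no such integer.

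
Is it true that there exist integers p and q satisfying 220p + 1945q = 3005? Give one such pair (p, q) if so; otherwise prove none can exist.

p = 217, q = -23

Every value of 220p + 1945q is a multiple of gcd(220, 1945) = 5; since 5 ∣ 3005, solutions exist.
Dividing through by 5 reduces the equation to 44p + 389q = 601.
Euclidean algorithm: 389 = 8·44 + 37, 44 = 1·37 + 7, 37 = 5·7 + 2, 7 = 3·2 + 1, 2 = 2·1 + 0.
Working back up the chain: 1 = 7 − 3·2 = 7 − 3·(37 − 5·7) = −3·37 + 16·7 = −3·37 + 16·(44 − 1·37) = 16·44 − 19·37 = 16·44 − 19·(389 − 8·44) = −19·389 + 168·44. So 44·168 + 389·(-19) = 1.
Scaling by 601 gives the particular solution (p, q) = (100968, -11419).
Shifting by a multiple of (389, −44) keeps it a solution: p = 100968 − 259·389 = 217, q = -11419 + 259·44 = -23.
Indeed 220·217 + 1945·(-23) = 47740 − 44735 = 3005.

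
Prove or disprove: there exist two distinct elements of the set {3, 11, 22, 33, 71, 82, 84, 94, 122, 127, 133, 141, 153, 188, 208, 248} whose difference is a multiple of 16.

There is no such pair.

Residues mod 16: 3↦3, 11↦11, 22↦6, 33↦1, 71↦7, 82↦2, 84↦4, 94↦14, 122↦10, 127↦15, 133↦5, 141↦13, 153↦9, 188↦12, 208↦0, 248↦8.
All 16 residues are distinct, so no two elements differ by a multiple of 16.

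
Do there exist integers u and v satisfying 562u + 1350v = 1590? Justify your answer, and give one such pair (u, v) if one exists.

u = 195, v = -80

gcd(562, 1350) = 2, and 2 divides 1590, so integer solutions exist.
Dividing through by 2 reduces the equation to 281u + 675v = 795.
Run the Euclidean algorithm on 675 and 281: 675 = 2·281 + 113, 281 = 2·113 + 55, 113 = 2·55 + 3, 55 = 18·3 + 1, 3 = 3·1 + 0.
Unwinding: 1 = 55 − 18·3 = 55 − 18·(113 − 2·55) = −18·113 + 37·55 = −18·113 + 37·(281 − 2·113) = 37·281 − 92·113 = 37·281 − 92·(675 − 2·281) = −92·675 + 221·281, i.e. 281·221 + 675·(-92) = 1.
Multiplying through by 795: u = 221·795 = 175695, v = (-92)·795 = -73140 is a solution.
The general solution is u = 175695 + 675k, v = -73140 − 281k; taking k = -260 gives the smaller pair u = 195, v = -80.
Indeed 562·195 + 1350·(-80) = 109590 − 108000 = 1590.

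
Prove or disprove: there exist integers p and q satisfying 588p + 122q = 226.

gcd(588, 122) = 2, and 2 divides 226, so integer solutions exist.
Dividing through by 2 reduces the equation to 294p + 61q = 113.
Dividing repeatedly: 294 = 4·61 + 50, 61 = 1·50 + 11, 50 = 4·11 + 6, 11 = 1·6 + 5, 6 = 1·5 + 1, 5 = 5·1 + 0.
Back-substituting, 1 = 6 − 1·5 = 6 − (11 − 1·6) = −11 + 2·6 = −11 + 2·(50 − 4·11) = 2·50 − 9·11 = 2·50 − 9·(61 − 1·50) = −9·61 + 11·50 = −9·61 + 11·(294 − 4·61) = 11·294 − 53·61; that is, 294·11 + 61·(-53) = 1.
Times 113: 294·1243 + 61·(-5989) = 113, so (1243, -5989) solves it.
The general solution is p = 1243 + 61k, q = -5989 − 294k; taking k = -20 gives the smaller pair p = 23, q = -109.
Indeed 588·23 + 122·(-109) = 13524 − 13298 = 226.

p = 23, q = -109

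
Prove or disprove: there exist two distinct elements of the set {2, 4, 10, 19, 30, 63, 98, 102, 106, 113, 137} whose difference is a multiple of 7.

Both 2 and 30 leave remainder 2 on division by 7; their difference 28 = 4·7 is a multiple of 7.

2 and 30 are such a pair.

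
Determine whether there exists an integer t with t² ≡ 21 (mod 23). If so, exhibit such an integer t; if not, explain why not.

No, no such integer exists.

Apply Euler's criterion with the prime 23: 21 is a quadratic residue iff 21^11 ≡ 1 (mod 23), and a non-residue iff it is ≡ −1.
Squaring successively (mod 23): 21^2 = 441 ≡ 4; 21^4 ≡ 4² = 16 ≡ 16; 21^8 ≡ 16² = 256 ≡ 3.
Since 11 = 8 + 2 + 1, 21^11 ≡ 3 · 4 · 21; multiplying out mod 23: 3·4 = 12 ≡ 12, then 12·21 = 252 ≡ 22. Thus 21^11 ≡ 22 ≡ −1 (mod 23).
The value −1 means 21 is a non-residue modulo 23, so t² ≡ 21 (mod 23) is impossible.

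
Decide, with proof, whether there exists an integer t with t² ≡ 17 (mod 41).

No such integer exists.

Apply Euler's criterion with the prime 41: 17 is a quadratic residue iff 17^20 ≡ 1 (mod 41), and a non-residue iff it is ≡ −1.
Squaring successively (mod 41): 17^2 = 289 ≡ 2; 17^4 ≡ 2² = 4 ≡ 4; 17^8 ≡ 4² = 16 ≡ 16; 17^16 ≡ 16² = 256 ≡ 10.
Since 20 = 16 + 4, 17^20 ≡ 10 · 4; multiplying out mod 41: 10·4 = 40 ≡ 40. Thus 17^20 ≡ 40 ≡ −1 (mod 41).
By Euler's criterion 17 is a quadratic non-residue mod 41: no t satisfies t² ≡ 17 (mod 41).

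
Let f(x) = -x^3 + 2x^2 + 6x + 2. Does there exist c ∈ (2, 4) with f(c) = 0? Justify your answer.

Yes, such a c exists.

f(2) = 14 and f(4) = -6, which have opposite signs.
As a polynomial, f is continuous on every closed interval.
By the Intermediate Value Theorem f must vanish at some point of (2, 4).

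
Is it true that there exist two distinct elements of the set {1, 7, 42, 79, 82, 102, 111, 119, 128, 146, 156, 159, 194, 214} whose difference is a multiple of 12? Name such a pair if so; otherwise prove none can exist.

7 mod 12 = 7 and 79 mod 12 = 7, so 79 − 7 = 72 = 6·12.

The pair (7, 79) works.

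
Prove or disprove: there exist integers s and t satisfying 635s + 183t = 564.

Since gcd(635, 183) = 1, every integer is an integer combination of 635 and 183.
Euclidean algorithm: 635 = 3·183 + 86, 183 = 2·86 + 11, 86 = 7·11 + 9, 11 = 1·9 + 2, 9 = 4·2 + 1, 2 = 2·1 + 0.
Working back up the chain: 1 = 9 − 4·2 = 9 − 4·(11 − 1·9) = −4·11 + 5·9 = −4·11 + 5·(86 − 7·11) = 5·86 − 39·11 = 5·86 − 39·(183 − 2·86) = −39·183 + 83·86 = −39·183 + 83·(635 − 3·183) = 83·635 − 288·183. So 635·83 + 183·(-288) = 1.
Scaling by 564 gives the particular solution (s, t) = (46812, -162432).
Shifting by a multiple of (183, −635) keeps it a solution: s = 46812 − 255·183 = 147, t = -162432 + 255·635 = -507.
Indeed 635·147 + 183·(-507) = 93345 − 92781 = 564.

s = 147, t = -507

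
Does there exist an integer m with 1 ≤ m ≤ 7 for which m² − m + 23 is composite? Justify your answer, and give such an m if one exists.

m = 4

At m = 4: 4² − 4 + 23 = 35 = 5·7, which is composite.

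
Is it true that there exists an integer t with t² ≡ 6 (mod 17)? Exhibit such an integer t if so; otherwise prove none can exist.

Computing t² mod 17 for t = 0, 1, …, 8 (enough, by the symmetry t ↦ 17 − t) gives 0, 1, 4, 9, 16, 8, 2, 15, 13.
So the quadratic residues mod 17 are {0, 1, 2, 4, 8, 9, 13, 15, 16}, and 6 is not among them.
Hence no integer t has t² ≡ 6 (mod 17).

There is no such integer.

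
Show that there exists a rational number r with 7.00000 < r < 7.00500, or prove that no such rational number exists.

Multiplying by 201: 201·7.00000 = 1407.00000 and 201·7.00500 = 1408.00500, so the integer 1408 lies strictly between them.
Dividing back, 7.00000 < 1408/201 < 7.00500, and 1408/201 is rational.

r = 1408/201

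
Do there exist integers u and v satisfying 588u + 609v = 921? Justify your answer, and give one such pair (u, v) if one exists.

No, no such integers exist.

Any value of 588u + 609v is a multiple of gcd(588, 609) = 21.
However 921 leaves remainder 18 on division by 21.
Therefore 588u + 609v = 921 has no solution in integers.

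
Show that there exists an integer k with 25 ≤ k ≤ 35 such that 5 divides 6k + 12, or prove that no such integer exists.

k = 28

For k = 25, 26, 27 the values 162, 168, 174 are not multiples of 5. Try k = 28: 6·28 + 12 = 180 = 36·5, which is divisible by 5.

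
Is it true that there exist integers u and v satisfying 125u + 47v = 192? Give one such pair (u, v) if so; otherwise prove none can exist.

u = 35, v = -89

Since gcd(125, 47) = 1, every integer is an integer combination of 125 and 47.
Euclidean algorithm: 125 = 2·47 + 31, 47 = 1·31 + 16, 31 = 1·16 + 15, 16 = 1·15 + 1, 15 = 15·1 + 0.
Working back up the chain: 1 = 16 − 1·15 = 16 − (31 − 1·16) = −31 + 2·16 = −31 + 2·(47 − 1·31) = 2·47 − 3·31 = 2·47 − 3·(125 − 2·47) = −3·125 + 8·47. So 125·(-3) + 47·8 = 1.
Scaling by 192 gives the particular solution (u, v) = (-576, 1536).
Shifting by a multiple of (47, −125) keeps it a solution: u = -576 + 13·47 = 35, v = 1536 − 13·125 = -89.
Check: 125·35 + 47·(-89) = 4375 − 4183 = 192. ✓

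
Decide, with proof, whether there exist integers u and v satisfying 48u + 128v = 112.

u = 5, v = -1

Every value of 48u + 128v is a multiple of gcd(48, 128) = 16; since 16 ∣ 112, solutions exist.
Dividing through by 16 reduces the equation to 3u + 8v = 7.
Run the Euclidean algorithm on 8 and 3: 8 = 2·3 + 2, 3 = 1·2 + 1, 2 = 2·1 + 0.
Unwinding: 1 = 3 − 1·2 = 3 − (8 − 2·3) = −8 + 3·3, i.e. 3·3 + 8·(-1) = 1.
Multiplying through by 7: u = 3·7 = 21, v = (-1)·7 = -7 is a solution.
Subtracting 2·8 from u and adding 2·3 to v gives the tidier solution (5, -1).
Indeed 48·5 + 128·(-1) = 240 − 128 = 112.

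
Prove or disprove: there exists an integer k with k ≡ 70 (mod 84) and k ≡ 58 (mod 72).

The moduli are not coprime: gcd(84, 72) = 12. Compatibility requires 12 ∣ (58 − 70) = -12, which holds, so solutions exist.
Step through k = 70, 70 + 84, 70 + 2·84, …: the values 70, 154, 238, 322, 406, 490 reduce mod 72 to 70, 10, 22, 34, 46, 58. The value 490 hits 58.
Check: 490 mod 84 = 70, 490 mod 72 = 58. ✓

k = 490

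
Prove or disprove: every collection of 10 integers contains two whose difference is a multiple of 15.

Take the 10 consecutive integers 44, 45, …, 53: their residues mod 15 are all distinct because 10 ≤ 15.
The differences between them range over 1, …, 9, none of which is divisible by 15.

No; for instance {44, 45, 46, 47, 48, 49, 50, 51, 52, 53} is a counterexample.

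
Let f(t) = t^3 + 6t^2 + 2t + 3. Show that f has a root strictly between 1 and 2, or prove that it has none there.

f(1) = 12 and f(2) = 39, both positive, so a sign-change argument is unavailable; we show f keeps this sign on the whole interval.
Substitute t = 1 + u, where 0 < u < 1 on the interval. Expanding, f(1 + u) = u^3 + 9u^2 + 17u + 12.
All 4 nonzero coefficients of this polynomial in u are positive; hence for u > 0 the value is a sum of positive terms (the constant 12 among them).
Therefore f(t) > 0 throughout (1, 2), and f has no zero there.

No.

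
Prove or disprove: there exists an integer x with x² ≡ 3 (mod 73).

x = 21 works: 21² = 441, and 441 − 3 = 438 = 6·73.

x = 21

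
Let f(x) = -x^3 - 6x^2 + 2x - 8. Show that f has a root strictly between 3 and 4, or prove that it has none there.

No.

The endpoint values f(3) = -83 and f(4) = -160 are both negative. Claim: f(x) < 0 for every x in (3, 4).
Shift to the endpoint 3: with x = 3 + u (0 < u < 1), one computes f(3 + u) = -u^3 - 15u^2 - 61u - 83.
The nonzero coefficients here are all negative, so for u > 0 every term is negative (or zero), and the constant term -83 is strictly negative.
So f is strictly negative on (3, 4); no root exists in the interval.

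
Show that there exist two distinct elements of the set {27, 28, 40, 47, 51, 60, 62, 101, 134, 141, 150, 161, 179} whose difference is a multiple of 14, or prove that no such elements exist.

No such pair exists.

Residues mod 14: 27↦13, 28↦0, 40↦12, 47↦5, 51↦9, 60↦4, 62↦6, 101↦3, 134↦8, 141↦1, 150↦10, 161↦7, 179↦11.
No residue repeats among the 13 elements, so no pair has difference ≡ 0 (mod 14).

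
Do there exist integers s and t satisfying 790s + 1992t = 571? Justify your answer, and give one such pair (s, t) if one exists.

No, no such integers exist.

gcd(790, 1992) = 2, so every integer of the form 790s + 1992t is a multiple of 2.
But 571 = 2·285 + 1, so 2 ∤ 571.
So the equation is unsolvable over ℤ.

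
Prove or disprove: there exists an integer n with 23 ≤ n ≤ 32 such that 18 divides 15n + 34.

No, no such integer n in that range exists.

At n = 23, 15·23 + 34 = 379 ≡ 1 (mod 18), and each step in n adds 15, giving residues 1, 16, 13, 10, 7, 4, 1, 16, 13, 10 for n = 23, 24, …, 32.
The residue 0 does not occur, so no n in [23, 32] makes 15n + 34 a multiple of 18.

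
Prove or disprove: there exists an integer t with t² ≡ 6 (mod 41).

No such integer exists.

41 is prime, so by Euler's criterion 6 is a square mod 41 iff 6^((41−1)/2) = 6^20 ≡ 1 (mod 41).
Squaring successively (mod 41): 6^2 = 36 ≡ 36; 6^4 ≡ 36² = 1296 ≡ 25; 6^8 ≡ 25² = 625 ≡ 10; 6^16 ≡ 10² = 100 ≡ 18.
Since 20 = 16 + 4, 6^20 ≡ 18 · 25; multiplying out mod 41: 18·25 = 450 ≡ 40. Thus 6^20 ≡ 40 ≡ −1 (mod 41).
By Euler's criterion 6 is a quadratic non-residue mod 41: no t satisfies t² ≡ 6 (mod 41).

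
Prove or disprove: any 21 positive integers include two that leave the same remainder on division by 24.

Consider the 21 integers 47, 48, …, 67. They lie in distinct residue classes modulo 24, since 21 ≤ 24.
Hence this collection has no pair with equal remainders mod 24, disproving the claim.

No, the set {47, 48, 49, 50, 51, 52, 53, 54, 55, 56, 57, 58, 59, 60, 61, 62, 63, 64, 65, 66, 67} is a counterexample.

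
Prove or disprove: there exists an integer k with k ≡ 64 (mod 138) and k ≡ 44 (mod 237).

Both moduli are multiples of 3 = gcd(138, 237), so any solution would satisfy k ≡ 64 and k ≡ 44 modulo 3 simultaneously.
But 64 mod 3 = 1 while 44 mod 3 = 2, a contradiction.
So no integer satisfies both congruences.

There is no such integer.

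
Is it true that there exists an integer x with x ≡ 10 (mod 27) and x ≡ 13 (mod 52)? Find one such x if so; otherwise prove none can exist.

x = 793

Since 27 and 52 share no common factor, CRT says the pair of congruences has a solution (unique mod 1404).
Write x = 10 + 27t and require 10 + 27t ≡ 13 (mod 52), i.e. 27t ≡ 3 (mod 52).
Since 27·27 = 729 = 14·52 + 1, the inverse of 27 mod 52 is 27.
Multiplying by 27: t ≡ 27·3 = 81 ≡ 29 (mod 52).
With t = 29: x = 10 + 27·29 = 793.
Indeed 793 ≡ 10 (mod 27) and 793 ≡ 13 (mod 52).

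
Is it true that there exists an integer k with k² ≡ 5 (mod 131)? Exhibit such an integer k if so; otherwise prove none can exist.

k = 108 works: 108² = 11664, and 11664 − 5 = 11659 = 89·131.

k = 108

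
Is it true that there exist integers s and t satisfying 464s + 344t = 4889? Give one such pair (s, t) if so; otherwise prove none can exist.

No, no such integers exist.

Both 464 and 344 are divisible by gcd(464, 344) = 8, hence so is any combination 464s + 344t.
But 4889 is not a multiple of 8 (it leaves remainder 1).
Hence no integers s, t satisfy the equation.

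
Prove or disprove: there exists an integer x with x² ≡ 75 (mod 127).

No, no such integer exists.

Apply Euler's criterion with the prime 127: 75 is a quadratic residue iff 75^63 ≡ 1 (mod 127), and a non-residue iff it is ≡ −1.
Squaring successively (mod 127): 75^2 = 5625 ≡ 37; 75^4 ≡ 37² = 1369 ≡ 99; 75^8 ≡ 99² = 9801 ≡ 22; 75^16 ≡ 22² = 484 ≡ 103; 75^32 ≡ 103² = 10609 ≡ 68.
Since 63 = 32 + 16 + 8 + 4 + 2 + 1, 75^63 ≡ 68 · 103 · 22 · 99 · 37 · 75; multiplying out mod 127: 68·103 = 7004 ≡ 19, then 19·22 = 418 ≡ 37, then 37·99 = 3663 ≡ 107, then 107·37 = 3959 ≡ 22, then 22·75 = 1650 ≡ 126. Thus 75^63 ≡ 126 ≡ −1 (mod 127).
By Euler's criterion 75 is a quadratic non-residue mod 127: no x satisfies x² ≡ 75 (mod 127).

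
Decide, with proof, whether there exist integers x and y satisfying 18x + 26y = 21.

Any value of 18x + 26y is a multiple of gcd(18, 26) = 2.
But 21 is not a multiple of 2 (it leaves remainder 1).
Hence no integers x, y satisfy the equation.

No, no such integers exist.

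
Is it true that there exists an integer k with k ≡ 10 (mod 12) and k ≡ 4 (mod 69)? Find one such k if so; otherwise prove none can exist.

gcd(12, 69) = 3. A simultaneous solution exists iff 10 ≡ 4 (mod 3); here 10 mod 3 = 1 = 4 mod 3, so it does.
Put k = 10 + 12t, so we need 12t ≡ 63 (mod 69), equivalently (divide by 3) 4t ≡ 21 (mod 23).
Since 4·6 = 24 = 1·23 + 1, the inverse of 4 mod 23 is 6.
Therefore t ≡ 6·21 = 126 ≡ 11 (mod 23).
Then k = 10 + 12·11 = 142.
Check: 142 mod 12 = 10, 142 mod 69 = 4. ✓

k = 142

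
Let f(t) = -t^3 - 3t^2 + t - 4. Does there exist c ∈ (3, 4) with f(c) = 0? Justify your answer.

No.

f(3) = -55 and f(4) = -112, both negative, so a sign-change argument is unavailable; we show f keeps this sign on the whole interval.
Substitute t = 3 + u, where 0 < u < 1 on the interval. Expanding, f(3 + u) = -u^3 - 12u^2 - 44u - 55.
The nonzero coefficients here are all negative, so for u > 0 every term is negative (or zero), and the constant term -55 is strictly negative.
Therefore f(t) < 0 throughout (3, 4), and f has no zero there.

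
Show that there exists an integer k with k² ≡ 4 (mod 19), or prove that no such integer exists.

Take k = 2. Then 2² = 4, and since 0 ≤ 4 < 19 this is already reduced: 2² ≡ 4 (mod 19).

k = 2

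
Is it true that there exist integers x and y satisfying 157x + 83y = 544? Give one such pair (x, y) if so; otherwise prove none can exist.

157 and 83 are coprime, so 157x + 83y ranges over all of ℤ.
Run the Euclidean algorithm on 157 and 83: 157 = 1·83 + 74, 83 = 1·74 + 9, 74 = 8·9 + 2, 9 = 4·2 + 1, 2 = 2·1 + 0.
Back-substituting, 1 = 9 − 4·2 = 9 − 4·(74 − 8·9) = −4·74 + 33·9 = −4·74 + 33·(83 − 1·74) = 33·83 − 37·74 = 33·83 − 37·(157 − 1·83) = −37·157 + 70·83; that is, 157·(-37) + 83·70 = 1.
Times 544: 157·(-20128) + 83·38080 = 544, so (-20128, 38080) solves it.
Shifting by a multiple of (83, −157) keeps it a solution: x = -20128 + 243·83 = 41, y = 38080 − 243·157 = -71.
Indeed 157·41 + 83·(-71) = 6437 − 5893 = 544.

x = 41, y = -71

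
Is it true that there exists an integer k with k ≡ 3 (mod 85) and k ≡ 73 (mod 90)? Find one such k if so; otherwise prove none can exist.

gcd(85, 90) = 5. A simultaneous solution exists iff 3 ≡ 73 (mod 5); here 3 mod 5 = 3 = 73 mod 5, so it does.
The integers ≡ 3 (mod 85) are 3, 88, 173, 258, 343, …; their remainders mod 90 are 3, 88, 83, 78, 73, so k = 343 is the first that is ≡ 73 (mod 90).
Indeed 343 ≡ 3 (mod 85) and 343 ≡ 73 (mod 90).

k = 343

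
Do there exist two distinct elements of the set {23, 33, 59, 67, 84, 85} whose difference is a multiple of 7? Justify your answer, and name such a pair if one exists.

Two integers differ by a multiple of 7 exactly when they have the same residue mod 7. The residues are 23↦2, 33↦5, 59↦3, 67↦4, 84↦0, 85↦1.
These 6 residues are pairwise different, hence no difference of two elements is divisible by 7.

No such pair exists.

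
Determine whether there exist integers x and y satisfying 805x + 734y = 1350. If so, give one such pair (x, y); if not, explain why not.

805 and 734 are coprime, so 805x + 734y ranges over all of ℤ.
Dividing repeatedly: 805 = 1·734 + 71, 734 = 10·71 + 24, 71 = 2·24 + 23, 24 = 1·23 + 1, 23 = 23·1 + 0.
Back-substituting, 1 = 24 − 1·23 = 24 − (71 − 2·24) = −71 + 3·24 = −71 + 3·(734 − 10·71) = 3·734 − 31·71 = 3·734 − 31·(805 − 1·734) = −31·805 + 34·734; that is, 805·(-31) + 734·34 = 1.
Multiplying through by 1350: x = (-31)·1350 = -41850, y = 34·1350 = 45900 is a solution.
Adding 58·734 to x and subtracting 58·805 from y gives the tidier solution (722, -790).
Indeed 805·722 + 734·(-790) = 581210 − 579860 = 1350.

x = 722, y = -790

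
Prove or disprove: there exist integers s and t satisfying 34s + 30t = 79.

gcd(34, 30) = 2, so every integer of the form 34s + 30t is a multiple of 2.
However 79 leaves remainder 1 on division by 2.
So the equation is unsolvable over ℤ.

No such integers exist.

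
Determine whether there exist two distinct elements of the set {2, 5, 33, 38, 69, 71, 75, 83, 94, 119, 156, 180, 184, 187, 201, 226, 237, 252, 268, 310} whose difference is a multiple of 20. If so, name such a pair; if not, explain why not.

No, no such pair exists.

Two integers differ by a multiple of 20 exactly when they have the same residue mod 20. The residues are 2↦2, 5↦5, 33↦13, 38↦18, 69↦9, 71↦11, 75↦15, 83↦3, 94↦14, 119↦19, 156↦16, 180↦0, 184↦4, 187↦7, 201↦1, 226↦6, 237↦17, 252↦12, 268↦8, 310↦10.
No residue repeats among the 20 elements, so no pair has difference ≡ 0 (mod 20).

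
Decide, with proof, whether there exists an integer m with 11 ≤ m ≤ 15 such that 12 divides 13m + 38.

For m = 11, 12, …, 15 the values of 13m + 38 modulo 12 are 1, 2, 3, 4, 5 respectively.
The residue 0 does not occur, so no m in [11, 15] makes 13m + 38 a multiple of 12.

No, no such integer m in that range exists.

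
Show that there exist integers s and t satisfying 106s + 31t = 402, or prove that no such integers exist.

s = 19, t = -52

Since gcd(106, 31) = 1, every integer is an integer combination of 106 and 31.
Dividing repeatedly: 106 = 3·31 + 13, 31 = 2·13 + 5, 13 = 2·5 + 3, 5 = 1·3 + 2, 3 = 1·2 + 1, 2 = 2·1 + 0.
Back-substituting, 1 = 3 − 1·2 = 3 − (5 − 1·3) = −5 + 2·3 = −5 + 2·(13 − 2·5) = 2·13 − 5·5 = 2·13 − 5·(31 − 2·13) = −5·31 + 12·13 = −5·31 + 12·(106 − 3·31) = 12·106 − 41·31; that is, 106·12 + 31·(-41) = 1.
Times 402: 106·4824 + 31·(-16482) = 402, so (4824, -16482) solves it.
Shifting by a multiple of (31, −106) keeps it a solution: s = 4824 − 155·31 = 19, t = -16482 + 155·106 = -52.
Indeed 106·19 + 31·(-52) = 2014 − 1612 = 402.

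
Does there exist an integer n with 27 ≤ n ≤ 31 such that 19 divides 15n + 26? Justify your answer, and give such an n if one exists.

There is no such integer n in that range.

At n = 27, 15·27 + 26 = 431 ≡ 13 (mod 19), and each step in n adds 15, giving residues 13, 9, 5, 1, 16 for n = 27, 28, …, 31.
The residue 0 does not occur, so no n in [27, 31] makes 15n + 26 a multiple of 19.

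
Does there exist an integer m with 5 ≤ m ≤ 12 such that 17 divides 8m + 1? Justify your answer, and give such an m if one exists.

At m = 5, 8·5 + 1 = 41 ≡ 7 (mod 17), and each step in m adds 8, giving residues 7, 15, 6, 14, 5, 13, 4, 12 for m = 5, 6, …, 12.
The residue 0 does not occur, so no m in [5, 12] makes 8m + 1 a multiple of 17.

No such integer m in that range exists.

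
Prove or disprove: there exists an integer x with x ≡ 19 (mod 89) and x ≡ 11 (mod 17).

Since 89 and 17 share no common factor, CRT says the pair of congruences has a solution (unique mod 1513).
Write x = 19 + 89t and require 19 + 89t ≡ 11 (mod 17), i.e. 89t ≡ 9 (mod 17).
89 ≡ 4 (mod 17), so this reads 4t ≡ 9 (mod 17). Since 4·13 = 52 = 3·17 + 1, the inverse of 4 mod 17 is 13.
Multiplying by 13: t ≡ 13·9 = 117 ≡ 15 (mod 17).
With t = 15: x = 19 + 89·15 = 1354.
Check: 1354 mod 89 = 19, 1354 mod 17 = 11. ✓

x = 1354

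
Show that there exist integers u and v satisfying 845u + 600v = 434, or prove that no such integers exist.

gcd(845, 600) = 5, so every integer of the form 845u + 600v is a multiple of 5.
But 434 is not a multiple of 5 (it leaves remainder 4).
So the equation is unsolvable over ℤ.

No such integers exist.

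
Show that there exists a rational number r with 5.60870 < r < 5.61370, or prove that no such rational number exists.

Scale by 18: the interval becomes (100.95660, 101.04660), which contains the integer 101.
So r = 101/18 works: it is a ratio of integers, and dividing 18·5.60870 < 101 < 18·5.61370 through by 18 gives 5.60870 < 101/18 < 5.61370.

r = 101/18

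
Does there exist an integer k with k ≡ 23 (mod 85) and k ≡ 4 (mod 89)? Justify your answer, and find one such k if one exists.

k = 2318

gcd(85, 89) = 1, so the Chinese Remainder Theorem guarantees exactly one residue class mod 7565 satisfying both.
Write k = 23 + 85t and require 23 + 85t ≡ 4 (mod 89), i.e. 85t ≡ 70 (mod 89).
Note 85·22 = 1870 ≡ 1 (mod 89) (as 1870 − 1 = 21·89), so 85⁻¹ ≡ 22.
Therefore t ≡ 22·70 = 1540 ≡ 27 (mod 89).
With t = 27: k = 23 + 85·27 = 2318.
Check: 2318 mod 85 = 23, 2318 mod 89 = 4. ✓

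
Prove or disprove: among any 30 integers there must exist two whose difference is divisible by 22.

There are exactly 22 possible remainders on division by 22.
Placing 30 integers into 22 classes, some class receives at least two — say a and b.
Equal remainders mean a − b ≡ 0 (mod 22), so 22 divides their difference.

Yes, this is always true.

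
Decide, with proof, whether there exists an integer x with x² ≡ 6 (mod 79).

No, no such integer exists.

79 is prime, so by Euler's criterion 6 is a square mod 79 iff 6^((79−1)/2) = 6^39 ≡ 1 (mod 79).
Repeated squaring mod 79: 6^2 = 36 ≡ 36; 6^4 ≡ 36² = 1296 ≡ 32; 6^8 ≡ 32² = 1024 ≡ 76; 6^16 ≡ 76² = 5776 ≡ 9; 6^32 ≡ 9² = 81 ≡ 2.
Since 39 = 32 + 4 + 2 + 1, 6^39 ≡ 2 · 32 · 36 · 6; multiplying out mod 79: 2·32 = 64 ≡ 64, then 64·36 = 2304 ≡ 13, then 13·6 = 78 ≡ 78. Thus 6^39 ≡ 78 ≡ −1 (mod 79).
By Euler's criterion 6 is a quadratic non-residue mod 79: no x satisfies x² ≡ 6 (mod 79).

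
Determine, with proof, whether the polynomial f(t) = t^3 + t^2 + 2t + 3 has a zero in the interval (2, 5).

f(2) = 19 and f(5) = 163, both positive.
The derivative f'(t) = 3t^2 + 2t + 2 is a quadratic with discriminant 2² − 4·3·2 = -20 < 0; it never vanishes, so it is always positive (sign of the leading coefficient).
Hence f is strictly increasing on ℝ, and in particular on [2, 5]. A strictly monotone function with same-sign endpoint values stays positive on the whole interval, so f has no zero in (2, 5).

No.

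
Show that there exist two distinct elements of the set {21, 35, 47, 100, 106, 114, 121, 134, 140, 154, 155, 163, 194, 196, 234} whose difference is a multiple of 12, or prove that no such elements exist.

The pair (35, 47) works.

35 mod 12 = 11 and 47 mod 12 = 11, so 47 − 35 = 12 = 1·12.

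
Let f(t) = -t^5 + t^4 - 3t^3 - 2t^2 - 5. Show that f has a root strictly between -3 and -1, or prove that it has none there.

Yes, f has a root in the interval.

f(-3) = 382 and f(-1) = -2, which have opposite signs.
f is continuous everywhere (it is a polynomial), in particular on [-3, -1].
By the Intermediate Value Theorem f must vanish at some point of (-3, -1).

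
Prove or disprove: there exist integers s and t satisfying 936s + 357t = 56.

No, no such integers exist.

Any value of 936s + 357t is a multiple of gcd(936, 357) = 3.
But 56 = 3·18 + 2, so 3 ∤ 56.
Hence no integers s, t satisfy the equation.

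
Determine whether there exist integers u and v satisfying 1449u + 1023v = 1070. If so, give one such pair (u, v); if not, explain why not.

No such integers exist.

Both 1449 and 1023 are divisible by gcd(1449, 1023) = 3, hence so is any combination 1449u + 1023v.
However 1070 leaves remainder 2 on division by 3.
Therefore 1449u + 1023v = 1070 has no solution in integers.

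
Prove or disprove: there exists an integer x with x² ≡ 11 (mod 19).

Take x = 12. Then 12² = 144 = 7·19 + 11, so 12² ≡ 11 (mod 19).

x = 12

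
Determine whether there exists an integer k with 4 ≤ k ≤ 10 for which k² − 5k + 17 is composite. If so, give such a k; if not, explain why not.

There is no such integer k in that range.

The values for k = 4, 5, …, 10 are 13, 17, 23, 31, 41, 53, 67, and each of these is prime.
So no value in the range makes the expression composite.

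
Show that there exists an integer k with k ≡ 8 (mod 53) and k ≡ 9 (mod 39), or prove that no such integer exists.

gcd(53, 39) = 1, so the Chinese Remainder Theorem guarantees exactly one residue class mod 2067 satisfying both.
Write k = 8 + 53t and require 8 + 53t ≡ 9 (mod 39), i.e. 53t ≡ 1 (mod 39).
53 ≡ 14 (mod 39), so this reads 14t ≡ 1 (mod 39). Invert 14 mod 39 by the Euclidean algorithm: 39 = 2·14 + 11, 14 = 1·11 + 3, 11 = 3·3 + 2, 3 = 1·2 + 1, 2 = 2·1 + 0; back-substituting, 1 = 3 − 1·2 = 3 − (11 − 3·3) = −11 + 4·3 = −11 + 4·(14 − 1·11) = 4·14 − 5·11 = 4·14 − 5·(39 − 2·14) = −5·39 + 14·14. Hence 14·14 ≡ 1, so 14⁻¹ ≡ 14 (mod 39).
Therefore t ≡ 14·1 = 14 (mod 39).
Taking t = 14 gives k = 8 + 53·14 = 750.
Verify: 750 = 14·53 + 8 and 750 = 19·39 + 9. ✓

k = 750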